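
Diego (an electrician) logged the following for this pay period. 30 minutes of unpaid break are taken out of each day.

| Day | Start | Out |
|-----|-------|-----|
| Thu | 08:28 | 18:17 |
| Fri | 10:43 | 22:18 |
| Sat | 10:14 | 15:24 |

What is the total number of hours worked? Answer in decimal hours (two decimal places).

Thu: 08:28–18:17 = 9 h 49 min; less 30 min break → 9 h 19 min
Fri: 10:43–22:18 = 11 h 35 min; less 30 min break → 11 h 5 min
Sat: 10:14–15:24 = 5 h 10 min; less 30 min break → 4 h 40 min
Total: 9 h 19 min + 11 h 5 min + 4 h 40 min = 25 h 4 min.

25.07 hours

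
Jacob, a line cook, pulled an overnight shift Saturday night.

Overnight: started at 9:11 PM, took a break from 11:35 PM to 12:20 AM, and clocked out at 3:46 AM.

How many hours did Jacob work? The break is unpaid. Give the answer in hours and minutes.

5 h 50 min

Overnight: 9:11 PM → midnight = 2 h 49 min; midnight → 3:46 AM = 3 h 46 min; span 6 h 35 min; less 45 min break → 5 h 50 min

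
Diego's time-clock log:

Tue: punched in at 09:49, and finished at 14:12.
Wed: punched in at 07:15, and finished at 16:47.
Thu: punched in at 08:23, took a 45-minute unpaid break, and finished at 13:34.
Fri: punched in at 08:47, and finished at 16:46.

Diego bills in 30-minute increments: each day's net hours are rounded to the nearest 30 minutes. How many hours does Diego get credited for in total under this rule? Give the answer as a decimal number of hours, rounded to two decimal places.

26.50 hours

Tue: 09:49–14:12 = 4 h 23 min → rounds to 4 h 30 min
Wed: 07:15–16:47 = 9 h 32 min → rounds to 9 h 30 min
Thu: 08:23–13:34 = 5 h 11 min − 45 min = 4 h 26 min → rounds to 4 h 30 min
Fri: 08:47–16:46 = 7 h 59 min → rounds to 8 h 0 min
Total credited: 26 h 30 min.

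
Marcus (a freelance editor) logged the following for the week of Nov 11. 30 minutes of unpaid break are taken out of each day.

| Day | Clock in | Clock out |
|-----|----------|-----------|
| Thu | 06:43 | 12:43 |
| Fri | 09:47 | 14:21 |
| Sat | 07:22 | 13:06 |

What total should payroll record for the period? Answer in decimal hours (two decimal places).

Thu: 06:43–12:43 = 6 h 0 min; less 30 min break → 5 h 30 min
Fri: 09:47–14:21 = 4 h 34 min; less 30 min break → 4 h 4 min
Sat: 07:22–13:06 = 5 h 44 min; less 30 min break → 5 h 14 min
Total: 5 h 30 min + 4 h 4 min + 5 h 14 min = 14 h 48 min.

14.80 hours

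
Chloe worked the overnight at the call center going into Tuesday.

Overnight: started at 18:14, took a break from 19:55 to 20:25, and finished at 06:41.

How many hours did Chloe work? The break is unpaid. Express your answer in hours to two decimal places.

Overnight: 18:14 → midnight = 5 h 46 min; midnight → 06:41 = 6 h 41 min; span 12 h 27 min; less 30 min break → 11 h 57 min

11.95 hours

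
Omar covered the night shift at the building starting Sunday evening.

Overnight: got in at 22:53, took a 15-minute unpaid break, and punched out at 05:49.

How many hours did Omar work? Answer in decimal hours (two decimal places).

6.68 hours

Overnight: 22:53 → midnight = 1 h 7 min; midnight → 05:49 = 5 h 49 min; span 6 h 56 min; less 15 min break → 6 h 41 min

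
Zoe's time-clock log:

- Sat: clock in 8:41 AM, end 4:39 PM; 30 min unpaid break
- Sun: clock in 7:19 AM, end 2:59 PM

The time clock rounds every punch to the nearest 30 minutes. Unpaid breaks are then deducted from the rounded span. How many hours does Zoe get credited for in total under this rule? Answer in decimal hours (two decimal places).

Sat: in 8:41 AM→8:30 AM, out 4:39 PM→4:30 PM; 8 h 0 min − 30 min = 7 h 30 min
Sun: in 7:19 AM→7:30 AM, out 2:59 PM→3:00 PM; 7 h 30 min
Total credited: 15 h 0 min.

15.00 hours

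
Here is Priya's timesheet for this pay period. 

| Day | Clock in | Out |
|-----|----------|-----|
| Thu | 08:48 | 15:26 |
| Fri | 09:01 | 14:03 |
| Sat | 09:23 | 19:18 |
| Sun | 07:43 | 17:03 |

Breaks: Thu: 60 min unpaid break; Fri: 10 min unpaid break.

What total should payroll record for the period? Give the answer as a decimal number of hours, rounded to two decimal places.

29.75 hours

Thu: 08:48–15:26 = 6 h 38 min; less 60 min break → 5 h 38 min
Fri: 09:01–14:03 = 5 h 2 min; less 10 min break → 4 h 52 min
Sat: 09:23–19:18 = 9 h 55 min
Sun: 07:43–17:03 = 9 h 20 min
Total: 5 h 38 min + 4 h 52 min + 9 h 55 min + 9 h 20 min = 29 h 45 min.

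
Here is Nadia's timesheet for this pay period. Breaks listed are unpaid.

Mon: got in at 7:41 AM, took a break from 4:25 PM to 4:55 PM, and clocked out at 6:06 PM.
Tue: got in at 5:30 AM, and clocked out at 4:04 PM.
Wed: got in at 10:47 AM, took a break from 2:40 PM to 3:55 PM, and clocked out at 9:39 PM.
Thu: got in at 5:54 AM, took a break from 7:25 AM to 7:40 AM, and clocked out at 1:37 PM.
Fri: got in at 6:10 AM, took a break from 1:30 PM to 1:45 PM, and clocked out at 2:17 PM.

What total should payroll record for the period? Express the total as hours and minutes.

45 h 26 min

Mon: 7:41 AM–6:06 PM = 10 h 25 min; less 30 min break → 9 h 55 min
Tue: 5:30 AM–4:04 PM = 10 h 34 min
Wed: 10:47 AM–9:39 PM = 10 h 52 min; less 75 min break → 9 h 37 min
Thu: 5:54 AM–1:37 PM = 7 h 43 min; less 15 min break → 7 h 28 min
Fri: 6:10 AM–2:17 PM = 8 h 7 min; less 15 min break → 7 h 52 min
Total: 9 h 55 min + 10 h 34 min + 9 h 37 min + 7 h 28 min + 7 h 52 min = 45 h 26 min.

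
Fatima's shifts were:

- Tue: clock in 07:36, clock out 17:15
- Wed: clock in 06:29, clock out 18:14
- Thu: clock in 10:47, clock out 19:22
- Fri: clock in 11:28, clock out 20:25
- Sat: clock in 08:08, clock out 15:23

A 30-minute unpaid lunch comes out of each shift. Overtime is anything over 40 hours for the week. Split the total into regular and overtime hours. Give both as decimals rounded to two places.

Regular 40.00 hours, overtime 3.68 hours

Tue: 07:36–17:15 = 9 h 39 min; less 30 min break → 9 h 9 min
Wed: 06:29–18:14 = 11 h 45 min; less 30 min break → 11 h 15 min
Thu: 10:47–19:22 = 8 h 35 min; less 30 min break → 8 h 5 min
Fri: 11:28–20:25 = 8 h 57 min; less 30 min break → 8 h 27 min
Sat: 08:08–15:23 = 7 h 15 min; less 30 min break → 6 h 45 min
Total worked: 43 h 41 min = 43.68 h.
Threshold 40 h → overtime 3 h 41 min, regular 40 h 0 min.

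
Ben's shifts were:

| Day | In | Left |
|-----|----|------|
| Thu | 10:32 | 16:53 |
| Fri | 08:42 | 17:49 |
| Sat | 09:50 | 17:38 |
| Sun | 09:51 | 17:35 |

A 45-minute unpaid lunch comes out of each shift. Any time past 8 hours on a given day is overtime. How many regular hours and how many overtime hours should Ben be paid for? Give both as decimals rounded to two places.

Regular 27.63 hours, overtime 0.37 hours

Thu: 10:32–16:53 = 6 h 21 min; less 45 min break → 5 h 36 min
Fri: 08:42–17:49 = 9 h 7 min; less 45 min break → 8 h 22 min
Sat: 09:50–17:38 = 7 h 48 min; less 45 min break → 7 h 3 min
Sun: 09:51–17:35 = 7 h 44 min; less 45 min break → 6 h 59 min
Thu reg 5 h 36 min / OT 0 h 0 min; Fri reg 8 h 0 min / OT 0 h 22 min; Sat reg 7 h 3 min / OT 0 h 0 min; Sun reg 6 h 59 min / OT 0 h 0 min.
Totals: regular 27 h 38 min, overtime 0 h 22 min.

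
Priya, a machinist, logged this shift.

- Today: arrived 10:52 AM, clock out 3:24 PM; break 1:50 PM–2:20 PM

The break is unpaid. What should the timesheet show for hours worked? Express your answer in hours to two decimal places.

Today: 10:52 AM–3:24 PM = 4 h 32 min; less 30 min break → 4 h 2 min

4.03 hours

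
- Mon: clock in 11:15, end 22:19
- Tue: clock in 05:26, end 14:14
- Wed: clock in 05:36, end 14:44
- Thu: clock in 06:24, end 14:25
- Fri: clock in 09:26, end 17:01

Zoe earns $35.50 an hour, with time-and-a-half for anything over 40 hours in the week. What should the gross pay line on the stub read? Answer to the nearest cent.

Mon: 11:15–22:19 = 11 h 4 min
Tue: 05:26–14:14 = 8 h 48 min
Wed: 05:36–14:44 = 9 h 8 min
Thu: 06:24–14:25 = 8 h 1 min
Fri: 09:26–17:01 = 7 h 35 min
Total worked: 44 h 36 min = 2676 min.
Regular 40 h 0 min = 2400 min at $35.50/h; overtime 4 h 36 min = 276 min at $53.25/h.
Pay = (2400 × $35.50 + 276 × $53.25) ÷ 60 = $1664.95.

$1664.95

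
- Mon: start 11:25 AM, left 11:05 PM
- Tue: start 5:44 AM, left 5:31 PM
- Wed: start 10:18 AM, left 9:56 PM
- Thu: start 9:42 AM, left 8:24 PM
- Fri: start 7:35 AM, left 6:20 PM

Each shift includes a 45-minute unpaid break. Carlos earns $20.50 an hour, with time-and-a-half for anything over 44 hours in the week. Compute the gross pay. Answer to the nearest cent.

$1172.09

Mon: 11:25 AM–11:05 PM = 11 h 40 min; less 45 min break → 10 h 55 min
Tue: 5:44 AM–5:31 PM = 11 h 47 min; less 45 min break → 11 h 2 min
Wed: 10:18 AM–9:56 PM = 11 h 38 min; less 45 min break → 10 h 53 min
Thu: 9:42 AM–8:24 PM = 10 h 42 min; less 45 min break → 9 h 57 min
Fri: 7:35 AM–6:20 PM = 10 h 45 min; less 45 min break → 10 h 0 min
Total worked: 52 h 47 min = 3167 min.
Regular 44 h 0 min = 2640 min at $20.50/h; overtime 8 h 47 min = 527 min at $30.75/h.
Pay = (2640 × $20.50 + 527 × $30.75) ÷ 60 = $1172.09.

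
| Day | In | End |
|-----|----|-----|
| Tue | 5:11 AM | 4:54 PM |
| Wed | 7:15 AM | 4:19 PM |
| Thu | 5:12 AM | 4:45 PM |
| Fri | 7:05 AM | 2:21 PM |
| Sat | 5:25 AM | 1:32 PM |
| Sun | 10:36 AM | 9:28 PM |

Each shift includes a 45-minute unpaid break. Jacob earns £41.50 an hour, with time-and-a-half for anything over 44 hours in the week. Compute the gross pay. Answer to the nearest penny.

Tue: 5:11 AM–4:54 PM = 11 h 43 min; less 45 min break → 10 h 58 min
Wed: 7:15 AM–4:19 PM = 9 h 4 min; less 45 min break → 8 h 19 min
Thu: 5:12 AM–4:45 PM = 11 h 33 min; less 45 min break → 10 h 48 min
Fri: 7:05 AM–2:21 PM = 7 h 16 min; less 45 min break → 6 h 31 min
Sat: 5:25 AM–1:32 PM = 8 h 7 min; less 45 min break → 7 h 22 min
Sun: 10:36 AM–9:28 PM = 10 h 52 min; less 45 min break → 10 h 7 min
Total worked: 54 h 5 min = 3245 min.
Regular 44 h 0 min = 2640 min at £41.50/h; overtime 10 h 5 min = 605 min at £62.25/h.
Pay = (2640 × £41.50 + 605 × £62.25) ÷ 60 = £2453.69.

£2453.69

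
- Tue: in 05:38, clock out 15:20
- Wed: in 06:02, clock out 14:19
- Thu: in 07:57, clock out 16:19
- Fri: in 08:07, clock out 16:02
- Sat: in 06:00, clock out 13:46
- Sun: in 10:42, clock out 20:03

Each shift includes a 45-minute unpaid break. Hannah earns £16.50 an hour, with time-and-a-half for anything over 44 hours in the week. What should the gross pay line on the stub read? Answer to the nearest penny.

£797.36

Tue: 05:38–15:20 = 9 h 42 min; less 45 min break → 8 h 57 min
Wed: 06:02–14:19 = 8 h 17 min; less 45 min break → 7 h 32 min
Thu: 07:57–16:19 = 8 h 22 min; less 45 min break → 7 h 37 min
Fri: 08:07–16:02 = 7 h 55 min; less 45 min break → 7 h 10 min
Sat: 06:00–13:46 = 7 h 46 min; less 45 min break → 7 h 1 min
Sun: 10:42–20:03 = 9 h 21 min; less 45 min break → 8 h 36 min
Total worked: 46 h 53 min = 2813 min.
Regular 44 h 0 min = 2640 min at £16.50/h; overtime 2 h 53 min = 173 min at £24.75/h.
Pay = (2640 × £16.50 + 173 × £24.75) ÷ 60 = £797.36.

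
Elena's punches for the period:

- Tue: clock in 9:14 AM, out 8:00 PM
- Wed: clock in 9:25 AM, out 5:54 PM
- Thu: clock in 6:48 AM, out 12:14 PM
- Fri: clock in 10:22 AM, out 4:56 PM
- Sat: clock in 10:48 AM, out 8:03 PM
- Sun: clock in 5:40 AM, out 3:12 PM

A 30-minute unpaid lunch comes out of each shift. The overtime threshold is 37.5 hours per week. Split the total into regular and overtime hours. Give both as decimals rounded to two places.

Regular 37.50 hours, overtime 9.53 hours

Tue: 9:14 AM–8:00 PM = 10 h 46 min; less 30 min break → 10 h 16 min
Wed: 9:25 AM–5:54 PM = 8 h 29 min; less 30 min break → 7 h 59 min
Thu: 6:48 AM–12:14 PM = 5 h 26 min; less 30 min break → 4 h 56 min
Fri: 10:22 AM–4:56 PM = 6 h 34 min; less 30 min break → 6 h 4 min
Sat: 10:48 AM–8:03 PM = 9 h 15 min; less 30 min break → 8 h 45 min
Sun: 5:40 AM–3:12 PM = 9 h 32 min; less 30 min break → 9 h 2 min
Total worked: 47 h 2 min = 47.03 h.
Threshold 37.5 h → overtime 9 h 32 min, regular 37 h 30 min.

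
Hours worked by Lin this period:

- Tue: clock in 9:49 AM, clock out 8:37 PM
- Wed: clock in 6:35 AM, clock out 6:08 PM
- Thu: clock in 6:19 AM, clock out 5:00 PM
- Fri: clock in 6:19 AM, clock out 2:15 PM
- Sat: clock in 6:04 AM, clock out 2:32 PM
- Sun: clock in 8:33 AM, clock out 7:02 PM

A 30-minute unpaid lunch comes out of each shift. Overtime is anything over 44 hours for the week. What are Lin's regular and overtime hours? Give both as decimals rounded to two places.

Regular 44.00 hours, overtime 12.92 hours

Tue: 9:49 AM–8:37 PM = 10 h 48 min; less 30 min break → 10 h 18 min
Wed: 6:35 AM–6:08 PM = 11 h 33 min; less 30 min break → 11 h 3 min
Thu: 6:19 AM–5:00 PM = 10 h 41 min; less 30 min break → 10 h 11 min
Fri: 6:19 AM–2:15 PM = 7 h 56 min; less 30 min break → 7 h 26 min
Sat: 6:04 AM–2:32 PM = 8 h 28 min; less 30 min break → 7 h 58 min
Sun: 8:33 AM–7:02 PM = 10 h 29 min; less 30 min break → 9 h 59 min
Total worked: 56 h 55 min = 56.92 h.
Threshold 44 h → overtime 12 h 55 min, regular 44 h 0 min.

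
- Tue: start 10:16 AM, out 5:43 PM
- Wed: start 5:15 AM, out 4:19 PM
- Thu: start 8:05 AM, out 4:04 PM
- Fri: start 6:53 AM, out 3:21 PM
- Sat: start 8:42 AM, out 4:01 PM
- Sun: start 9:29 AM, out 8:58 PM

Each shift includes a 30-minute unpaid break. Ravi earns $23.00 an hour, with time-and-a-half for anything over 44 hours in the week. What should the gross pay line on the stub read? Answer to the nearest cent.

$1245.45

Tue: 10:16 AM–5:43 PM = 7 h 27 min; less 30 min break → 6 h 57 min
Wed: 5:15 AM–4:19 PM = 11 h 4 min; less 30 min break → 10 h 34 min
Thu: 8:05 AM–4:04 PM = 7 h 59 min; less 30 min break → 7 h 29 min
Fri: 6:53 AM–3:21 PM = 8 h 28 min; less 30 min break → 7 h 58 min
Sat: 8:42 AM–4:01 PM = 7 h 19 min; less 30 min break → 6 h 49 min
Sun: 9:29 AM–8:58 PM = 11 h 29 min; less 30 min break → 10 h 59 min
Total worked: 50 h 46 min = 3046 min.
Regular 44 h 0 min = 2640 min at $23.00/h; overtime 6 h 46 min = 406 min at $34.50/h.
Pay = (2640 × $23.00 + 406 × $34.50) ÷ 60 = $1245.45.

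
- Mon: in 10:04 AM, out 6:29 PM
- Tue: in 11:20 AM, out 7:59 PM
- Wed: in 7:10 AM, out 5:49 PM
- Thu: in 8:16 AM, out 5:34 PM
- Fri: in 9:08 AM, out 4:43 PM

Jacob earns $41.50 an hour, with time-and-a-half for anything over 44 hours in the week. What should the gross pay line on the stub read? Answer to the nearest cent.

$1863.35

Mon: 10:04 AM–6:29 PM = 8 h 25 min
Tue: 11:20 AM–7:59 PM = 8 h 39 min
Wed: 7:10 AM–5:49 PM = 10 h 39 min
Thu: 8:16 AM–5:34 PM = 9 h 18 min
Fri: 9:08 AM–4:43 PM = 7 h 35 min
Total worked: 44 h 36 min = 2676 min.
Regular 44 h 0 min = 2640 min at $41.50/h; overtime 0 h 36 min = 36 min at $62.25/h.
Pay = (2640 × $41.50 + 36 × $62.25) ÷ 60 = $1863.35.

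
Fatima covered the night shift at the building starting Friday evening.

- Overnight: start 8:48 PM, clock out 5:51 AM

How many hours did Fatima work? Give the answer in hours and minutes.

9 h 3 min

Overnight: 8:48 PM → midnight = 3 h 12 min; midnight → 5:51 AM = 5 h 51 min; span 9 h 3 min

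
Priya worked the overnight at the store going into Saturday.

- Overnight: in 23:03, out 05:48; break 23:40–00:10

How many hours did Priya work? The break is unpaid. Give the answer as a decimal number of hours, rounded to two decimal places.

6.25 hours

Overnight: 23:03 → midnight = 0 h 57 min; midnight → 05:48 = 5 h 48 min; span 6 h 45 min; less 30 min break → 6 h 15 min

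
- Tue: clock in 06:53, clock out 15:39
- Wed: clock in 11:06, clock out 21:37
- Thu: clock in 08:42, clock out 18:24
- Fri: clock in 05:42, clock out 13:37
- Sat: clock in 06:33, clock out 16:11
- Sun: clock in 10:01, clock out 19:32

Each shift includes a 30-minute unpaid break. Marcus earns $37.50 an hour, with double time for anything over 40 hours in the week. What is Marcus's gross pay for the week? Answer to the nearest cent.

$2478.75

Tue: 06:53–15:39 = 8 h 46 min; less 30 min break → 8 h 16 min
Wed: 11:06–21:37 = 10 h 31 min; less 30 min break → 10 h 1 min
Thu: 08:42–18:24 = 9 h 42 min; less 30 min break → 9 h 12 min
Fri: 05:42–13:37 = 7 h 55 min; less 30 min break → 7 h 25 min
Sat: 06:33–16:11 = 9 h 38 min; less 30 min break → 9 h 8 min
Sun: 10:01–19:32 = 9 h 31 min; less 30 min break → 9 h 1 min
Total worked: 53 h 3 min = 3183 min.
Regular 40 h 0 min = 2400 min at $37.50/h; overtime 13 h 3 min = 783 min at $75.00/h.
Pay = (2400 × $37.50 + 783 × $75.00) ÷ 60 = $2478.75.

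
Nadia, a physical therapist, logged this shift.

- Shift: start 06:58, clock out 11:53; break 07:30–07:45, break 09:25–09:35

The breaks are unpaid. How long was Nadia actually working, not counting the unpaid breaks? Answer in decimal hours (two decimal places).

4.50 hours

Shift: 06:58–11:53 = 4 h 55 min; less 25 min break → 4 h 30 min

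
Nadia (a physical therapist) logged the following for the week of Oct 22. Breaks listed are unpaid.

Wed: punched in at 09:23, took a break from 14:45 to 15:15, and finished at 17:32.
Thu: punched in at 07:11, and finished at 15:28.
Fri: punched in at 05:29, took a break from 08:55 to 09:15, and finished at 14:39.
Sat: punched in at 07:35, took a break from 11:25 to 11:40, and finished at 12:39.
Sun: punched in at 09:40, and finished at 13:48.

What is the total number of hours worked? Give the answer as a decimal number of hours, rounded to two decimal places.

33.72 hours

Wed: 09:23–17:32 = 8 h 9 min; less 30 min break → 7 h 39 min
Thu: 07:11–15:28 = 8 h 17 min
Fri: 05:29–14:39 = 9 h 10 min; less 20 min break → 8 h 50 min
Sat: 07:35–12:39 = 5 h 4 min; less 15 min break → 4 h 49 min
Sun: 09:40–13:48 = 4 h 8 min
Total: 7 h 39 min + 8 h 17 min + 8 h 50 min + 4 h 49 min + 4 h 8 min = 33 h 43 min.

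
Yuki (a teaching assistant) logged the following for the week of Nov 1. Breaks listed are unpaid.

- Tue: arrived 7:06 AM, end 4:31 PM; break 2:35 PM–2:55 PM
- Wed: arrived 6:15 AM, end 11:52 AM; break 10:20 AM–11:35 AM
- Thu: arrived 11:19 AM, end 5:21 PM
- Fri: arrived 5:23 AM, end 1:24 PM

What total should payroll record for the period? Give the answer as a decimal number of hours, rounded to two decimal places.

Tue: 7:06 AM–4:31 PM = 9 h 25 min; less 20 min break → 9 h 5 min
Wed: 6:15 AM–11:52 AM = 5 h 37 min; less 75 min break → 4 h 22 min
Thu: 11:19 AM–5:21 PM = 6 h 2 min
Fri: 5:23 AM–1:24 PM = 8 h 1 min
Total: 9 h 5 min + 4 h 22 min + 6 h 2 min + 8 h 1 min = 27 h 30 min.

27.50 hours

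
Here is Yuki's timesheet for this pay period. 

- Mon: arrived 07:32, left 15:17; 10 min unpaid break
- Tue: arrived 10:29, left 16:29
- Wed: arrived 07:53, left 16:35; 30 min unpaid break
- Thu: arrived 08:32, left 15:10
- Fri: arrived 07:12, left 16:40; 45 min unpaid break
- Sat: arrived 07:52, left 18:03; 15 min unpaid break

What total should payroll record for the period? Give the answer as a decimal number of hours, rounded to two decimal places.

Mon: 07:32–15:17 = 7 h 45 min; less 10 min break → 7 h 35 min
Tue: 10:29–16:29 = 6 h 0 min
Wed: 07:53–16:35 = 8 h 42 min; less 30 min break → 8 h 12 min
Thu: 08:32–15:10 = 6 h 38 min
Fri: 07:12–16:40 = 9 h 28 min; less 45 min break → 8 h 43 min
Sat: 07:52–18:03 = 10 h 11 min; less 15 min break → 9 h 56 min
Total: 7 h 35 min + 6 h 0 min + 8 h 12 min + 6 h 38 min + 8 h 43 min + 9 h 56 min = 47 h 4 min.

47.07 hours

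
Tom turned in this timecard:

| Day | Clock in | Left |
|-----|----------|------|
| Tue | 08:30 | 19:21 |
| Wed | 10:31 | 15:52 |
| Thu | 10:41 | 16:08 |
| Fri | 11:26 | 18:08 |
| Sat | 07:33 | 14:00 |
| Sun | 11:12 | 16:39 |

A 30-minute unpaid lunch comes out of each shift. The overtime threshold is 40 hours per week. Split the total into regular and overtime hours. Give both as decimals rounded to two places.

Tue: 08:30–19:21 = 10 h 51 min; less 30 min break → 10 h 21 min
Wed: 10:31–15:52 = 5 h 21 min; less 30 min break → 4 h 51 min
Thu: 10:41–16:08 = 5 h 27 min; less 30 min break → 4 h 57 min
Fri: 11:26–18:08 = 6 h 42 min; less 30 min break → 6 h 12 min
Sat: 07:33–14:00 = 6 h 27 min; less 30 min break → 5 h 57 min
Sun: 11:12–16:39 = 5 h 27 min; less 30 min break → 4 h 57 min
Total worked: 37 h 15 min = 37.25 h.
Threshold 40 h → overtime 0 h 0 min, regular 37 h 15 min.

Regular 37.25 hours, overtime 0.00 hours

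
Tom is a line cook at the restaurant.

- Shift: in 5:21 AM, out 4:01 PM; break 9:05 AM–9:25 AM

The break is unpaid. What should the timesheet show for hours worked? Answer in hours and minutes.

Shift: 5:21 AM–4:01 PM = 10 h 40 min; less 20 min break → 10 h 20 min

10 h 20 min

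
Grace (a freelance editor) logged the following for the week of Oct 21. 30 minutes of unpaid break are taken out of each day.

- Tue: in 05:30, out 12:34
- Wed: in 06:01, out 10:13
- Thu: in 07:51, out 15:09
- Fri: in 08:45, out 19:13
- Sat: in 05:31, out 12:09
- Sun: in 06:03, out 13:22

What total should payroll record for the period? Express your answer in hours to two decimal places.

Tue: 05:30–12:34 = 7 h 4 min; less 30 min break → 6 h 34 min
Wed: 06:01–10:13 = 4 h 12 min; less 30 min break → 3 h 42 min
Thu: 07:51–15:09 = 7 h 18 min; less 30 min break → 6 h 48 min
Fri: 08:45–19:13 = 10 h 28 min; less 30 min break → 9 h 58 min
Sat: 05:31–12:09 = 6 h 38 min; less 30 min break → 6 h 8 min
Sun: 06:03–13:22 = 7 h 19 min; less 30 min break → 6 h 49 min
Total: 6 h 34 min + 3 h 42 min + 6 h 48 min + 9 h 58 min + 6 h 8 min + 6 h 49 min = 39 h 59 min.

39.98 hours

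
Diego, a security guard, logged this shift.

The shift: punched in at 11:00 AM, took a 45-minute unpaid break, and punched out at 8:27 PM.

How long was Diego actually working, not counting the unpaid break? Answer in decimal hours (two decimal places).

8.70 hours

The shift: 11:00 AM–8:27 PM = 9 h 27 min; less 45 min break → 8 h 42 min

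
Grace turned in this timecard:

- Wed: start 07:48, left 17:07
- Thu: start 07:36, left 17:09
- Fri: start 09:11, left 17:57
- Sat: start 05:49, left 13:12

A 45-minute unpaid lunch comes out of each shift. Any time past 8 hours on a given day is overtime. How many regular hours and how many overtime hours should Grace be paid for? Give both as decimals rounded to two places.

Wed: 07:48–17:07 = 9 h 19 min; less 45 min break → 8 h 34 min
Thu: 07:36–17:09 = 9 h 33 min; less 45 min break → 8 h 48 min
Fri: 09:11–17:57 = 8 h 46 min; less 45 min break → 8 h 1 min
Sat: 05:49–13:12 = 7 h 23 min; less 45 min break → 6 h 38 min
Wed reg 8 h 0 min / OT 0 h 34 min; Thu reg 8 h 0 min / OT 0 h 48 min; Fri reg 8 h 0 min / OT 0 h 1 min; Sat reg 6 h 38 min / OT 0 h 0 min.
Totals: regular 30 h 38 min, overtime 1 h 23 min.

Regular 30.63 hours, overtime 1.38 hours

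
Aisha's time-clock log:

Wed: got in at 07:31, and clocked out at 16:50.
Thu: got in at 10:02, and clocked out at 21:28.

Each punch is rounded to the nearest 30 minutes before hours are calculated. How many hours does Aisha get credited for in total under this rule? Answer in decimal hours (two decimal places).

21.00 hours

Wed: in 07:31→07:30, out 16:50→17:00; 9 h 30 min
Thu: in 10:02→10:00, out 21:28→21:30; 11 h 30 min
Total credited: 21 h 0 min.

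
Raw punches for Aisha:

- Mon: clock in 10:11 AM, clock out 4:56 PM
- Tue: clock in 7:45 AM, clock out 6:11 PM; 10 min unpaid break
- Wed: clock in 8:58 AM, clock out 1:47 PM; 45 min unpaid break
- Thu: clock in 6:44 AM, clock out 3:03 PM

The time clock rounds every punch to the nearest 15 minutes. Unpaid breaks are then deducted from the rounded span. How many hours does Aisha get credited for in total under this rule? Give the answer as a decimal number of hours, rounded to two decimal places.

29.33 hours

Mon: in 10:11 AM→10:15 AM, out 4:56 PM→5:00 PM; 6 h 45 min
Tue: in 7:45 AM→7:45 AM, out 6:11 PM→6:15 PM; 10 h 30 min − 10 min = 10 h 20 min
Wed: in 8:58 AM→9:00 AM, out 1:47 PM→1:45 PM; 4 h 45 min − 45 min = 4 h 0 min
Thu: in 6:44 AM→6:45 AM, out 3:03 PM→3:00 PM; 8 h 15 min
Total credited: 29 h 20 min.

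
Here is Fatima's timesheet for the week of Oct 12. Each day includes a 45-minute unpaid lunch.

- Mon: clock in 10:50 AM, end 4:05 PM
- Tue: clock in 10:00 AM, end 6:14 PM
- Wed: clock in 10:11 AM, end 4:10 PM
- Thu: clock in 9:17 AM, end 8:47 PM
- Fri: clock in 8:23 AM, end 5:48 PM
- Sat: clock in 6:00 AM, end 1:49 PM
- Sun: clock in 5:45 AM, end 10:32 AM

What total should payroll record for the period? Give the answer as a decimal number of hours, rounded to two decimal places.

Mon: 10:50 AM–4:05 PM = 5 h 15 min; less 45 min break → 4 h 30 min
Tue: 10:00 AM–6:14 PM = 8 h 14 min; less 45 min break → 7 h 29 min
Wed: 10:11 AM–4:10 PM = 5 h 59 min; less 45 min break → 5 h 14 min
Thu: 9:17 AM–8:47 PM = 11 h 30 min; less 45 min break → 10 h 45 min
Fri: 8:23 AM–5:48 PM = 9 h 25 min; less 45 min break → 8 h 40 min
Sat: 6:00 AM–1:49 PM = 7 h 49 min; less 45 min break → 7 h 4 min
Sun: 5:45 AM–10:32 AM = 4 h 47 min; less 45 min break → 4 h 2 min
Total: 4 h 30 min + 7 h 29 min + 5 h 14 min + 10 h 45 min + 8 h 40 min + 7 h 4 min + 4 h 2 min = 47 h 44 min.

47.73 hours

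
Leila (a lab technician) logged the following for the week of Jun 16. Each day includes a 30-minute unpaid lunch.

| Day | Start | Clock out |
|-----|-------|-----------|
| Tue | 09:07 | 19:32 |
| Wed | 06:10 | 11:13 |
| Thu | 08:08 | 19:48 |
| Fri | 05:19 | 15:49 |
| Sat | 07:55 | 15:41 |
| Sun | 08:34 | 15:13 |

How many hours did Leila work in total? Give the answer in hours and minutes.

Tue: 09:07–19:32 = 10 h 25 min; less 30 min break → 9 h 55 min
Wed: 06:10–11:13 = 5 h 3 min; less 30 min break → 4 h 33 min
Thu: 08:08–19:48 = 11 h 40 min; less 30 min break → 11 h 10 min
Fri: 05:19–15:49 = 10 h 30 min; less 30 min break → 10 h 0 min
Sat: 07:55–15:41 = 7 h 46 min; less 30 min break → 7 h 16 min
Sun: 08:34–15:13 = 6 h 39 min; less 30 min break → 6 h 9 min
Total: 9 h 55 min + 4 h 33 min + 11 h 10 min + 10 h 0 min + 7 h 16 min + 6 h 9 min = 49 h 3 min.

49 h 3 min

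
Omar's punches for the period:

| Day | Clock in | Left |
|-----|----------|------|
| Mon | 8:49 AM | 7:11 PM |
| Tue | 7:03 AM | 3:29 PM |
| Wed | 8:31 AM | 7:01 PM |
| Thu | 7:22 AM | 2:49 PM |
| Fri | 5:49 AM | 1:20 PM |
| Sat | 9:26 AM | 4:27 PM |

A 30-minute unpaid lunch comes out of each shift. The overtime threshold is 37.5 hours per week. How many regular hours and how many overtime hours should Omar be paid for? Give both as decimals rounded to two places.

Regular 37.50 hours, overtime 10.78 hours

Mon: 8:49 AM–7:11 PM = 10 h 22 min; less 30 min break → 9 h 52 min
Tue: 7:03 AM–3:29 PM = 8 h 26 min; less 30 min break → 7 h 56 min
Wed: 8:31 AM–7:01 PM = 10 h 30 min; less 30 min break → 10 h 0 min
Thu: 7:22 AM–2:49 PM = 7 h 27 min; less 30 min break → 6 h 57 min
Fri: 5:49 AM–1:20 PM = 7 h 31 min; less 30 min break → 7 h 1 min
Sat: 9:26 AM–4:27 PM = 7 h 1 min; less 30 min break → 6 h 31 min
Total worked: 48 h 17 min = 48.28 h.
Threshold 37.5 h → overtime 10 h 47 min, regular 37 h 30 min.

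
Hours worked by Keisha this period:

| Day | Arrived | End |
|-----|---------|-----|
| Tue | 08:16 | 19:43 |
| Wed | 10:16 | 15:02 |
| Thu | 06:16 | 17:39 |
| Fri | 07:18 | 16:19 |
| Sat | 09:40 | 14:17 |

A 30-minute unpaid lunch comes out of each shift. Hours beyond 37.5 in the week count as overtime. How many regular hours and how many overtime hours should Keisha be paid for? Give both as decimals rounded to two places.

Regular 37.50 hours, overtime 1.23 hours

Tue: 08:16–19:43 = 11 h 27 min; less 30 min break → 10 h 57 min
Wed: 10:16–15:02 = 4 h 46 min; less 30 min break → 4 h 16 min
Thu: 06:16–17:39 = 11 h 23 min; less 30 min break → 10 h 53 min
Fri: 07:18–16:19 = 9 h 1 min; less 30 min break → 8 h 31 min
Sat: 09:40–14:17 = 4 h 37 min; less 30 min break → 4 h 7 min
Total worked: 38 h 44 min = 38.73 h.
Threshold 37.5 h → overtime 1 h 14 min, regular 37 h 30 min.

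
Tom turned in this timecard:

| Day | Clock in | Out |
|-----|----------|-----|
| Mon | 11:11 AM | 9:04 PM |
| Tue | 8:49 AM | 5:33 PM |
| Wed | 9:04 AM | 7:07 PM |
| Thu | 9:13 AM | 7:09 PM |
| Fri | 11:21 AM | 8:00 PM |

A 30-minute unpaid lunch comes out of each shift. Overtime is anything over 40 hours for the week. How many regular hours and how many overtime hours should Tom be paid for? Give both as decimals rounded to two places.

Mon: 11:11 AM–9:04 PM = 9 h 53 min; less 30 min break → 9 h 23 min
Tue: 8:49 AM–5:33 PM = 8 h 44 min; less 30 min break → 8 h 14 min
Wed: 9:04 AM–7:07 PM = 10 h 3 min; less 30 min break → 9 h 33 min
Thu: 9:13 AM–7:09 PM = 9 h 56 min; less 30 min break → 9 h 26 min
Fri: 11:21 AM–8:00 PM = 8 h 39 min; less 30 min break → 8 h 9 min
Total worked: 44 h 45 min = 44.75 h.
Threshold 40 h → overtime 4 h 45 min, regular 40 h 0 min.

Regular 40.00 hours, overtime 4.75 hours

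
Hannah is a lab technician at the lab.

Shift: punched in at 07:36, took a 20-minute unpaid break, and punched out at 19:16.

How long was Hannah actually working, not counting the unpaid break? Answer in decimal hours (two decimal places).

Shift: 07:36–19:16 = 11 h 40 min; less 20 min break → 11 h 20 min

11.33 hours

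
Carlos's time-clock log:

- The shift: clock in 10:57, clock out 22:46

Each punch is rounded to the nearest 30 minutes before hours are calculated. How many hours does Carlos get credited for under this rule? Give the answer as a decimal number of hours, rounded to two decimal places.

The shift: in 10:57→11:00, out 22:46→23:00; 12 h 0 min

12.00 hours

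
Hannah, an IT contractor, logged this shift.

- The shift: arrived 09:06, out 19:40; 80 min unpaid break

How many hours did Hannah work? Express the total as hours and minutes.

The shift: 09:06–19:40 = 10 h 34 min; less 80 min break → 9 h 14 min

9 h 14 min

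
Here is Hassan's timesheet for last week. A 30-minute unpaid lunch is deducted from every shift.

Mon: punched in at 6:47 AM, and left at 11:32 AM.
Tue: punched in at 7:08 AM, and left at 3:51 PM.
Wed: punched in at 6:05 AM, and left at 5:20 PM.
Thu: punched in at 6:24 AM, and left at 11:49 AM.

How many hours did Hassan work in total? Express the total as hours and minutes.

28 h 8 min

Mon: 6:47 AM–11:32 AM = 4 h 45 min; less 30 min break → 4 h 15 min
Tue: 7:08 AM–3:51 PM = 8 h 43 min; less 30 min break → 8 h 13 min
Wed: 6:05 AM–5:20 PM = 11 h 15 min; less 30 min break → 10 h 45 min
Thu: 6:24 AM–11:49 AM = 5 h 25 min; less 30 min break → 4 h 55 min
Total: 4 h 15 min + 8 h 13 min + 10 h 45 min + 4 h 55 min = 28 h 8 min.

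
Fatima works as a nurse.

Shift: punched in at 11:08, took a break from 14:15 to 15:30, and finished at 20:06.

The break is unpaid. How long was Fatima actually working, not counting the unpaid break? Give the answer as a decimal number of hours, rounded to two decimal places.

Shift: 11:08–20:06 = 8 h 58 min; less 75 min break → 7 h 43 min

7.72 hours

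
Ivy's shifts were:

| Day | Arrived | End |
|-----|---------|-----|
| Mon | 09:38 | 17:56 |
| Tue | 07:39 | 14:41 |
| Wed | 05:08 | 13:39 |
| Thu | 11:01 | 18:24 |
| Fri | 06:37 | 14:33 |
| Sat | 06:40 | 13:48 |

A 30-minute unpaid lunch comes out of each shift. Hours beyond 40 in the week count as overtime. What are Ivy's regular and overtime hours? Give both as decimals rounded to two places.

Mon: 09:38–17:56 = 8 h 18 min; less 30 min break → 7 h 48 min
Tue: 07:39–14:41 = 7 h 2 min; less 30 min break → 6 h 32 min
Wed: 05:08–13:39 = 8 h 31 min; less 30 min break → 8 h 1 min
Thu: 11:01–18:24 = 7 h 23 min; less 30 min break → 6 h 53 min
Fri: 06:37–14:33 = 7 h 56 min; less 30 min break → 7 h 26 min
Sat: 06:40–13:48 = 7 h 8 min; less 30 min break → 6 h 38 min
Total worked: 43 h 18 min = 43.30 h.
Threshold 40 h → overtime 3 h 18 min, regular 40 h 0 min.

Regular 40.00 hours, overtime 3.30 hours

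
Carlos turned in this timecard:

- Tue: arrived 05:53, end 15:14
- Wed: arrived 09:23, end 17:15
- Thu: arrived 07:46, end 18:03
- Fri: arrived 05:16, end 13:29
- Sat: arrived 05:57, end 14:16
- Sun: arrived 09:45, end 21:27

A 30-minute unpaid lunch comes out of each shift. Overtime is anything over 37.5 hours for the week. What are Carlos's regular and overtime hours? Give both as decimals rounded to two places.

Regular 37.50 hours, overtime 15.23 hours

Tue: 05:53–15:14 = 9 h 21 min; less 30 min break → 8 h 51 min
Wed: 09:23–17:15 = 7 h 52 min; less 30 min break → 7 h 22 min
Thu: 07:46–18:03 = 10 h 17 min; less 30 min break → 9 h 47 min
Fri: 05:16–13:29 = 8 h 13 min; less 30 min break → 7 h 43 min
Sat: 05:57–14:16 = 8 h 19 min; less 30 min break → 7 h 49 min
Sun: 09:45–21:27 = 11 h 42 min; less 30 min break → 11 h 12 min
Total worked: 52 h 44 min = 52.73 h.
Threshold 37.5 h → overtime 15 h 14 min, regular 37 h 30 min.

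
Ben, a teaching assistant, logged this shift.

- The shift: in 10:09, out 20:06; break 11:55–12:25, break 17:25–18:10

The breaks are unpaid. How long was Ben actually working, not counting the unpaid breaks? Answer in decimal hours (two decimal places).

8.70 hours

The shift: 10:09–20:06 = 9 h 57 min; less 75 min break → 8 h 42 min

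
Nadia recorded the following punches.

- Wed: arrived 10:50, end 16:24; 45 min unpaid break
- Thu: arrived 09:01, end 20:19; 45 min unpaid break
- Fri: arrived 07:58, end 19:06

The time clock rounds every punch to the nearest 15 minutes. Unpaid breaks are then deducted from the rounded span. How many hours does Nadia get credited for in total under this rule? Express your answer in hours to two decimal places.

Wed: in 10:50→10:45, out 16:24→16:30; 5 h 45 min − 45 min = 5 h 0 min
Thu: in 09:01→09:00, out 20:19→20:15; 11 h 15 min − 45 min = 10 h 30 min
Fri: in 07:58→08:00, out 19:06→19:00; 11 h 0 min
Total credited: 26 h 30 min.

26.50 hours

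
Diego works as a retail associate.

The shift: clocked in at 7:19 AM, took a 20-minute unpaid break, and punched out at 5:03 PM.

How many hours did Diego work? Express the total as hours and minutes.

9 h 24 min

The shift: 7:19 AM–5:03 PM = 9 h 44 min; less 20 min break → 9 h 24 min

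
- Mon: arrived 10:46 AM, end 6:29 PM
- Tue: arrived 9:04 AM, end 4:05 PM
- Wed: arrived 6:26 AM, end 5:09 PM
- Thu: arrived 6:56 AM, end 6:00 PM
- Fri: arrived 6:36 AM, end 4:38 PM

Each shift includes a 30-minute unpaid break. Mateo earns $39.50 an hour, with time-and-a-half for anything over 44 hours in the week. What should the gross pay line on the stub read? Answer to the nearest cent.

Mon: 10:46 AM–6:29 PM = 7 h 43 min; less 30 min break → 7 h 13 min
Tue: 9:04 AM–4:05 PM = 7 h 1 min; less 30 min break → 6 h 31 min
Wed: 6:26 AM–5:09 PM = 10 h 43 min; less 30 min break → 10 h 13 min
Thu: 6:56 AM–6:00 PM = 11 h 4 min; less 30 min break → 10 h 34 min
Fri: 6:36 AM–4:38 PM = 10 h 2 min; less 30 min break → 9 h 32 min
Total worked: 44 h 3 min = 2643 min.
Regular 44 h 0 min = 2640 min at $39.50/h; overtime 0 h 3 min = 3 min at $59.25/h.
Pay = (2640 × $39.50 + 3 × $59.25) ÷ 60 = $1740.96.

$1740.96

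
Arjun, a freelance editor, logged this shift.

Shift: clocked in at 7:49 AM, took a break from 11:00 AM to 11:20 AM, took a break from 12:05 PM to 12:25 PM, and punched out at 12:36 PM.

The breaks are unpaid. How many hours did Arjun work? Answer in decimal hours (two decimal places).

Shift: 7:49 AM–12:36 PM = 4 h 47 min; less 40 min break → 4 h 7 min

4.12 hours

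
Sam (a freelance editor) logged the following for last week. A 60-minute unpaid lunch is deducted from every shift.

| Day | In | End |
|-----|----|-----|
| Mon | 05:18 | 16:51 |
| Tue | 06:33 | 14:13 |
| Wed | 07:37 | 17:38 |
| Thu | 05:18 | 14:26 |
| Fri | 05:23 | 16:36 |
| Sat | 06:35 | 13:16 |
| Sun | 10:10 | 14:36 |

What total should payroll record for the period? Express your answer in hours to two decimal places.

53.70 hours

Mon: 05:18–16:51 = 11 h 33 min; less 60 min break → 10 h 33 min
Tue: 06:33–14:13 = 7 h 40 min; less 60 min break → 6 h 40 min
Wed: 07:37–17:38 = 10 h 1 min; less 60 min break → 9 h 1 min
Thu: 05:18–14:26 = 9 h 8 min; less 60 min break → 8 h 8 min
Fri: 05:23–16:36 = 11 h 13 min; less 60 min break → 10 h 13 min
Sat: 06:35–13:16 = 6 h 41 min; less 60 min break → 5 h 41 min
Sun: 10:10–14:36 = 4 h 26 min; less 60 min break → 3 h 26 min
Total: 10 h 33 min + 6 h 40 min + 9 h 1 min + 8 h 8 min + 10 h 13 min + 5 h 41 min + 3 h 26 min = 53 h 42 min.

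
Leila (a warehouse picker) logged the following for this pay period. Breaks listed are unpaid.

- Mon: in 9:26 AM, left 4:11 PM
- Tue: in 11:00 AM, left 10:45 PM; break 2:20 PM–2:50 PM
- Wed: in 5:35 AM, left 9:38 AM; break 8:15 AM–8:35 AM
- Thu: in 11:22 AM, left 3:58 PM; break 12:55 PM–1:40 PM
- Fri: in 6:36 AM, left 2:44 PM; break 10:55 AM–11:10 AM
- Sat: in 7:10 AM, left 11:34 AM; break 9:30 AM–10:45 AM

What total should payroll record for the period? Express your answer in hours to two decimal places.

Mon: 9:26 AM–4:11 PM = 6 h 45 min
Tue: 11:00 AM–10:45 PM = 11 h 45 min; less 30 min break → 11 h 15 min
Wed: 5:35 AM–9:38 AM = 4 h 3 min; less 20 min break → 3 h 43 min
Thu: 11:22 AM–3:58 PM = 4 h 36 min; less 45 min break → 3 h 51 min
Fri: 6:36 AM–2:44 PM = 8 h 8 min; less 15 min break → 7 h 53 min
Sat: 7:10 AM–11:34 AM = 4 h 24 min; less 75 min break → 3 h 9 min
Total: 6 h 45 min + 11 h 15 min + 3 h 43 min + 3 h 51 min + 7 h 53 min + 3 h 9 min = 36 h 36 min.

36.60 hours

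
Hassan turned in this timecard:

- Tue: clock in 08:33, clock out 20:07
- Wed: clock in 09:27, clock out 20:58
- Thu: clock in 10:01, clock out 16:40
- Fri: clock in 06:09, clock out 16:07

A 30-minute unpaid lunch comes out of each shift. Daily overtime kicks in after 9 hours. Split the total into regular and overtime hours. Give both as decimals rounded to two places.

Tue: 08:33–20:07 = 11 h 34 min; less 30 min break → 11 h 4 min
Wed: 09:27–20:58 = 11 h 31 min; less 30 min break → 11 h 1 min
Thu: 10:01–16:40 = 6 h 39 min; less 30 min break → 6 h 9 min
Fri: 06:09–16:07 = 9 h 58 min; less 30 min break → 9 h 28 min
Tue reg 9 h 0 min / OT 2 h 4 min; Wed reg 9 h 0 min / OT 2 h 1 min; Thu reg 6 h 9 min / OT 0 h 0 min; Fri reg 9 h 0 min / OT 0 h 28 min.
Totals: regular 33 h 9 min, overtime 4 h 33 min.

Regular 33.15 hours, overtime 4.55 hours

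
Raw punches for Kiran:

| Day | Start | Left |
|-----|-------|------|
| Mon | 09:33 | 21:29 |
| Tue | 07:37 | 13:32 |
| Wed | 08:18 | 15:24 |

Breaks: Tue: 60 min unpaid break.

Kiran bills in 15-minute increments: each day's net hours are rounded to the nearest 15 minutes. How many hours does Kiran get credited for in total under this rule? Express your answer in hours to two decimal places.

Mon: 09:33–21:29 = 11 h 56 min → rounds to 12 h 0 min
Tue: 07:37–13:32 = 5 h 55 min − 60 min = 4 h 55 min → rounds to 5 h 0 min
Wed: 08:18–15:24 = 7 h 6 min → rounds to 7 h 0 min
Total credited: 24 h 0 min.

24.00 hours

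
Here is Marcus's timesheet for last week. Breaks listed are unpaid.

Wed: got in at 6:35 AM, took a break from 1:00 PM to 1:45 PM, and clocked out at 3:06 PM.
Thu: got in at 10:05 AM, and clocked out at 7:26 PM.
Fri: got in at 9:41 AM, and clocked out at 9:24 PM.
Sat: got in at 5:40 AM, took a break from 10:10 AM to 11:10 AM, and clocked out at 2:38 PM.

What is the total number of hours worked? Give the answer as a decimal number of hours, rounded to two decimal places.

Wed: 6:35 AM–3:06 PM = 8 h 31 min; less 45 min break → 7 h 46 min
Thu: 10:05 AM–7:26 PM = 9 h 21 min
Fri: 9:41 AM–9:24 PM = 11 h 43 min
Sat: 5:40 AM–2:38 PM = 8 h 58 min; less 60 min break → 7 h 58 min
Total: 7 h 46 min + 9 h 21 min + 11 h 43 min + 7 h 58 min = 36 h 48 min.

36.80 hours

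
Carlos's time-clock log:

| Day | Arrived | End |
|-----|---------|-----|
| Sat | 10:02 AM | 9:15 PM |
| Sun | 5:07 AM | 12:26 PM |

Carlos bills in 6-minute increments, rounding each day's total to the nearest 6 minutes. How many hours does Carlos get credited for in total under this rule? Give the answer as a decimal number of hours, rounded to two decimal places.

18.50 hours

Sat: 10:02 AM–9:15 PM = 11 h 13 min → rounds to 11 h 12 min
Sun: 5:07 AM–12:26 PM = 7 h 19 min → rounds to 7 h 18 min
Total credited: 18 h 30 min.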